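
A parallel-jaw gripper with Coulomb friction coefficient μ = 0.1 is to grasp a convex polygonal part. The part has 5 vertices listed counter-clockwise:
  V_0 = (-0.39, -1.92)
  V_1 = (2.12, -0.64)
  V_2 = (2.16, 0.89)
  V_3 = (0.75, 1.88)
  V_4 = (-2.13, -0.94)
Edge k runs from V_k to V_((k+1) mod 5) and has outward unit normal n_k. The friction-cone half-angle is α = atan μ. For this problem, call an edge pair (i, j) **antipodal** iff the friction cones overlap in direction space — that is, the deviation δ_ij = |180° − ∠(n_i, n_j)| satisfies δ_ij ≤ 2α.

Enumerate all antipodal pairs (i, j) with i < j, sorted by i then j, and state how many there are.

count = 1; pairs: (2,4)

α = atan 0.1 = 5.71°;  2α = 11.42°
n_0 = (+0.4543, -0.8908)
n_1 = (+0.9997, -0.0261)
n_2 = (+0.5746, +0.8184)
n_3 = (-0.6996, +0.7145)
n_4 = (-0.4907, -0.8713)
  (0,1): δ = 118.52°  ·
  (0,2): δ = 62.09°  ·
  (0,3): δ = 17.38°  ·
  (0,4): δ = 123.59°  ·
  (1,2): δ = 123.58°  ·
  (1,3): δ = 44.11°  ·
  (1,4): δ = 62.11°  ·
  (2,3): δ = 100.53°  ·
  (2,4): δ = 5.68°  ✓
  (3,4): δ = 73.79°  ·
antipodal pairs: 1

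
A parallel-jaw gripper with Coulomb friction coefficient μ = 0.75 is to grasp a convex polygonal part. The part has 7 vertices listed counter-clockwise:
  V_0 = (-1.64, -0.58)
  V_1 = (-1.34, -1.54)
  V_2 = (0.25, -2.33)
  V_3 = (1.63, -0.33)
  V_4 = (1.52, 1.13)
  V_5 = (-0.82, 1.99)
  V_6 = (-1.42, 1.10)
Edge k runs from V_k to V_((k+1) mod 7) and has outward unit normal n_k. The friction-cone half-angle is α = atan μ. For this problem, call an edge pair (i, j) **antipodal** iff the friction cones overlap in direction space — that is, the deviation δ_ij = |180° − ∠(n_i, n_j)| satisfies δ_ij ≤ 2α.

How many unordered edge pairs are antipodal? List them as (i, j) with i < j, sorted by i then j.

α = atan 0.75 = 36.87°;  2α = 73.74°
n_0 = (-0.9545, -0.2983)
n_1 = (-0.4450, -0.8956)
n_2 = (+0.8231, -0.5679)
n_3 = (+0.9972, +0.0751)
n_4 = (+0.3450, +0.9386)
n_5 = (-0.8292, +0.5590)
n_6 = (-0.9915, +0.1298)
  (0,1): δ = 133.77°  ·
  (0,2): δ = 51.96°  ✓
  (0,3): δ = 13.05°  ✓
  (0,4): δ = 52.47°  ✓
  (0,5): δ = 128.66°  ·
  (0,6): δ = 155.19°  ·
  (1,2): δ = 98.18°  ·
  (1,3): δ = 59.27°  ✓
  (1,4): δ = 6.24°  ✓
  (1,5): δ = 82.43°  ·
  (1,6): δ = 108.96°  ·
  (2,3): δ = 141.09°  ·
  (2,4): δ = 75.57°  ·
  (2,5): δ = 0.62°  ✓
  (2,6): δ = 27.15°  ✓
  (3,4): δ = 114.49°  ·
  (3,5): δ = 38.29°  ✓
  (3,6): δ = 11.77°  ✓
  (4,5): δ = 103.81°  ·
  (4,6): δ = 77.28°  ·
  (5,6): δ = 153.47°  ·
antipodal pairs: 9

count = 9; pairs: (0,2), (0,3), (0,4), (1,3), (1,4), (2,5), (2,6), (3,5), (3,6)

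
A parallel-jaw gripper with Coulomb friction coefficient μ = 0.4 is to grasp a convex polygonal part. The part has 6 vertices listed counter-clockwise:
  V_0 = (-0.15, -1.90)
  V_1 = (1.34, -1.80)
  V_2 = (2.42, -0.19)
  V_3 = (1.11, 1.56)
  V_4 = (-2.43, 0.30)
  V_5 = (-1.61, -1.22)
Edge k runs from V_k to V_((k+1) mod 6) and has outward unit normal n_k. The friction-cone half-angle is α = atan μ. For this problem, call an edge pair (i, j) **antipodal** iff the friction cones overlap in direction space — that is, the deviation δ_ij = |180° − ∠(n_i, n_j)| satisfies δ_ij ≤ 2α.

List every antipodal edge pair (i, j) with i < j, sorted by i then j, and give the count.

count = 4; pairs: (0,3), (1,3), (2,4), (2,5)

α = atan 0.4 = 21.80°;  2α = 43.60°
n_0 = (+0.0670, -0.9978)
n_1 = (+0.8305, -0.5571)
n_2 = (+0.8005, +0.5993)
n_3 = (-0.3353, +0.9421)
n_4 = (-0.8801, -0.4748)
n_5 = (-0.4222, -0.9065)
  (0,1): δ = 127.69°  ·
  (0,2): δ = 57.02°  ·
  (0,3): δ = 15.75°  ✓
  (0,4): δ = 114.51°  ·
  (0,5): δ = 151.19°  ·
  (1,2): δ = 109.33°  ·
  (1,3): δ = 36.55°  ✓
  (1,4): δ = 62.20°  ·
  (1,5): δ = 98.88°  ·
  (2,3): δ = 107.23°  ·
  (2,4): δ = 8.47°  ✓
  (2,5): δ = 28.21°  ✓
  (3,4): δ = 81.25°  ·
  (3,5): δ = 44.57°  ·
  (4,5): δ = 143.32°  ·
antipodal pairs: 4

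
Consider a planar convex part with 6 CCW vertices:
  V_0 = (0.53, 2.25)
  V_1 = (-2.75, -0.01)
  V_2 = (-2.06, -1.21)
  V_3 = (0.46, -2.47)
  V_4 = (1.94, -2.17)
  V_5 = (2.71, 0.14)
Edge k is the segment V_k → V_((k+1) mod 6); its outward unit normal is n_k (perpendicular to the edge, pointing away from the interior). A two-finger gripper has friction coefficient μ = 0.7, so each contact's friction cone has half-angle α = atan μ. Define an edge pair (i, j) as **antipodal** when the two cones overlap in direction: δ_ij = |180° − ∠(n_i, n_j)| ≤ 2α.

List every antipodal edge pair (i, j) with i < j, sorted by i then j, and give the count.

count = 7; pairs: (0,2), (0,3), (0,4), (1,4), (1,5), (2,5), (3,5)

α = atan 0.7 = 34.99°;  2α = 69.98°
n_0 = (-0.5674, +0.8235)
n_1 = (-0.8669, -0.4985)
n_2 = (-0.4472, -0.8944)
n_3 = (+0.1987, -0.9801)
n_4 = (+0.9487, -0.3162)
n_5 = (+0.6955, +0.7185)
  (0,1): δ = 94.67°  ·
  (0,2): δ = 61.13°  ✓
  (0,3): δ = 23.11°  ✓
  (0,4): δ = 37.00°  ✓
  (0,5): δ = 101.37°  ·
  (1,2): δ = 146.46°  ·
  (1,3): δ = 108.44°  ·
  (1,4): δ = 48.33°  ✓
  (1,5): δ = 16.04°  ✓
  (2,3): δ = 141.98°  ·
  (2,4): δ = 81.87°  ·
  (2,5): δ = 17.50°  ✓
  (3,4): δ = 119.89°  ·
  (3,5): δ = 55.52°  ✓
  (4,5): δ = 115.63°  ·
antipodal pairs: 7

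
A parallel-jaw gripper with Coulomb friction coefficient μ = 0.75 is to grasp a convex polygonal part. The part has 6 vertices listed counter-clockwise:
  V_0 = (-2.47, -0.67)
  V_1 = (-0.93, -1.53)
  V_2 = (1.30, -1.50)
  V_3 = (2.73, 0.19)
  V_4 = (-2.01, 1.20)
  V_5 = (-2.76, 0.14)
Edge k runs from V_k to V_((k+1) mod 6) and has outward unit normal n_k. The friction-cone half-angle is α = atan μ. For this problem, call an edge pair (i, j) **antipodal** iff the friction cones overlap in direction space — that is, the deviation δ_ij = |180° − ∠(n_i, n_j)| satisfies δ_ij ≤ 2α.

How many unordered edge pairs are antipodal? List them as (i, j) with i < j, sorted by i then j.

count = 7; pairs: (0,3), (1,3), (1,4), (2,3), (2,4), (2,5), (3,5)

α = atan 0.75 = 36.87°;  2α = 73.74°
n_0 = (-0.4876, -0.8731)
n_1 = (+0.0135, -0.9999)
n_2 = (+0.7634, -0.6459)
n_3 = (+0.2084, +0.9780)
n_4 = (-0.8163, +0.5776)
n_5 = (-0.9415, -0.3371)
  (0,1): δ = 150.05°  ·
  (0,2): δ = 101.06°  ·
  (0,3): δ = 17.15°  ✓
  (0,4): δ = 83.90°  ·
  (0,5): δ = 138.88°  ·
  (1,2): δ = 131.01°  ·
  (1,3): δ = 12.80°  ✓
  (1,4): δ = 53.95°  ✓
  (1,5): δ = 108.93°  ·
  (2,3): δ = 61.79°  ✓
  (2,4): δ = 4.96°  ✓
  (2,5): δ = 59.93°  ✓
  (3,4): δ = 113.25°  ·
  (3,5): δ = 58.27°  ✓
  (4,5): δ = 125.02°  ·
antipodal pairs: 7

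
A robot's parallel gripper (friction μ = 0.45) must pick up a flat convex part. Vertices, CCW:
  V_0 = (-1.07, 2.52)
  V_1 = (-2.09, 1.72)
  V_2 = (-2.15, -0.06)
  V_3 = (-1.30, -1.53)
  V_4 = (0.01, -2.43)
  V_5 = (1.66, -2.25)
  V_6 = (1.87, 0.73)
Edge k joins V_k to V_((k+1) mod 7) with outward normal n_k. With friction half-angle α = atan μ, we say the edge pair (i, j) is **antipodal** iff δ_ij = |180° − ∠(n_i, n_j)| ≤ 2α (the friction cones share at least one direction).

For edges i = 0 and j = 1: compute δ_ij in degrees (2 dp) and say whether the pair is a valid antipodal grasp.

δ = 130.04°, invalid

α = atan 0.45 = 24.23°;  2α = 48.46°
edge 0: e_0 = (-1.02, -0.80);  n_0 = (-0.6171, +0.7869)
edge 1: e_1 = (-0.06, -1.78);  n_1 = (-0.9994, +0.0337)
∠(n_0, n_1) = 49.96°
δ = |180° − 49.96°| = 130.04°
130.04° > 2α = 48.46°  →  invalid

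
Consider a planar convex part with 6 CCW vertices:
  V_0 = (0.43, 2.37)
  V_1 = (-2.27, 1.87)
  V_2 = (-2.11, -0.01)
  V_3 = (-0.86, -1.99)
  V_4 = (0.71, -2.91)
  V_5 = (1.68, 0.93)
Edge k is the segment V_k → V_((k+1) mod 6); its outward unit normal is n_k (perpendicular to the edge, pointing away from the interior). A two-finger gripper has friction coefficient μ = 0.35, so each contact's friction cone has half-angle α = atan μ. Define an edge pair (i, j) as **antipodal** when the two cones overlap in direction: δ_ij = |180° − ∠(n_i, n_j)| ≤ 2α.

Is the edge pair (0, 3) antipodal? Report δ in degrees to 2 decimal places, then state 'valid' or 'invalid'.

δ = 40.86°, invalid

α = atan 0.35 = 19.29°;  2α = 38.58°
edge 0: e_0 = (-2.70, -0.50);  n_0 = (-0.1821, +0.9833)
edge 3: e_3 = (+1.57, -0.92);  n_3 = (-0.5056, -0.8628)
∠(n_0, n_3) = 139.14°
δ = |180° − 139.14°| = 40.86°
40.86° > 2α = 38.58°  →  invalid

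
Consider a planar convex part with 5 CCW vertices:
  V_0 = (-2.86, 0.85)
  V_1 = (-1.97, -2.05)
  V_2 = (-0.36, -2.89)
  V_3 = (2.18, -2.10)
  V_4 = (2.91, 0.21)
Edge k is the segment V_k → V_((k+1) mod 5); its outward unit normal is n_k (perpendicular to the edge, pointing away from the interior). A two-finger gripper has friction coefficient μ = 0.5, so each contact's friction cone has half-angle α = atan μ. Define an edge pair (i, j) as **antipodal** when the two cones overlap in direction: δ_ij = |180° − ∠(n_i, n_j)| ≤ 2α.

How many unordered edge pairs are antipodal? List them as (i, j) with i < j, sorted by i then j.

count = 3; pairs: (0,3), (1,4), (2,4)

α = atan 0.5 = 26.57°;  2α = 53.13°
n_0 = (-0.9560, -0.2934)
n_1 = (-0.4626, -0.8866)
n_2 = (+0.2970, -0.9549)
n_3 = (+0.9535, -0.3013)
n_4 = (+0.1102, +0.9939)
  (0,1): δ = 134.61°  ·
  (0,2): δ = 89.78°  ·
  (0,3): δ = 34.60°  ✓
  (0,4): δ = 66.61°  ·
  (1,2): δ = 135.17°  ·
  (1,3): δ = 79.98°  ·
  (1,4): δ = 21.22°  ✓
  (2,3): δ = 124.81°  ·
  (2,4): δ = 23.61°  ✓
  (3,4): δ = 78.79°  ·
antipodal pairs: 3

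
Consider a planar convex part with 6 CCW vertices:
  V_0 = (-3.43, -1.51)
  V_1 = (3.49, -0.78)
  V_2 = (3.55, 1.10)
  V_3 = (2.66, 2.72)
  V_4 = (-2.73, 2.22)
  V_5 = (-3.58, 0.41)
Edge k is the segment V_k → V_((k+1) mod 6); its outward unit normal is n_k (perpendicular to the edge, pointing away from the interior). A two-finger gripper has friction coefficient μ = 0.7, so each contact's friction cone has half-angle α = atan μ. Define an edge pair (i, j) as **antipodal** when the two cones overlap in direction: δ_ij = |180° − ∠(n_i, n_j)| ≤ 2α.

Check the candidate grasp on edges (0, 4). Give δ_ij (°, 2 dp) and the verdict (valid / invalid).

δ = 58.82°, valid

α = atan 0.7 = 34.99°;  2α = 69.98°
edge 0: e_0 = (+6.92, +0.73);  n_0 = (+0.1049, -0.9945)
edge 4: e_4 = (-0.85, -1.81);  n_4 = (-0.9052, +0.4251)
∠(n_0, n_4) = 121.18°
δ = |180° − 121.18°| = 58.82°
58.82° ≤ 2α = 69.98°  →  valid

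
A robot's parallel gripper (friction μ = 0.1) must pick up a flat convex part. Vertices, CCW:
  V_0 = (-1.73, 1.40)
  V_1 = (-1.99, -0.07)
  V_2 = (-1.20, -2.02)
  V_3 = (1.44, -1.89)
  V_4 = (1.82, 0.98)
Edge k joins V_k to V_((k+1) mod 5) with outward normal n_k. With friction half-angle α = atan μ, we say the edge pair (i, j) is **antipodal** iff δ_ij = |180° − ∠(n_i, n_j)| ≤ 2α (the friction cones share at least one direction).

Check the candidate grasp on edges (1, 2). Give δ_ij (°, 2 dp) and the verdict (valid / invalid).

α = atan 0.1 = 5.71°;  2α = 11.42°
edge 1: e_1 = (+0.79, -1.95);  n_1 = (-0.9268, -0.3755)
edge 2: e_2 = (+2.64, +0.13);  n_2 = (+0.0492, -0.9988)
∠(n_1, n_2) = 70.76°
δ = |180° − 70.76°| = 109.24°
109.24° > 2α = 11.42°  →  invalid

δ = 109.24°, invalid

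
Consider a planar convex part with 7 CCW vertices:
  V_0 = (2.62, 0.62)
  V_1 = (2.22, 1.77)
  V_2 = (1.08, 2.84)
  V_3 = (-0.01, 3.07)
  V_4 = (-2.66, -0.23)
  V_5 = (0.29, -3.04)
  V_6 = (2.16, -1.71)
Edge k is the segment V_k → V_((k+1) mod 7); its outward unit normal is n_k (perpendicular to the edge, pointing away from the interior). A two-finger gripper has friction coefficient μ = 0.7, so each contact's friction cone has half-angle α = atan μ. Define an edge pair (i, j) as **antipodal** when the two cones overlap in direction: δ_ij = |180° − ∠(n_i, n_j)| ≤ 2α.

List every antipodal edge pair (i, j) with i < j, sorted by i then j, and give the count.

count = 8; pairs: (0,3), (0,4), (1,4), (2,4), (2,5), (3,5), (3,6), (4,6)

α = atan 0.7 = 34.99°;  2α = 69.98°
n_0 = (+0.9445, +0.3285)
n_1 = (+0.6844, +0.7291)
n_2 = (+0.2065, +0.9785)
n_3 = (-0.7797, +0.6261)
n_4 = (-0.6897, -0.7241)
n_5 = (+0.5796, -0.8149)
n_6 = (+0.9811, -0.1937)
  (0,1): δ = 152.36°  ·
  (0,2): δ = 121.09°  ·
  (0,3): δ = 57.94°  ✓
  (0,4): δ = 27.21°  ✓
  (0,5): δ = 106.24°  ·
  (0,6): δ = 149.65°  ·
  (1,2): δ = 148.73°  ·
  (1,3): δ = 85.58°  ·
  (1,4): δ = 0.42°  ✓
  (1,5): δ = 78.61°  ·
  (1,6): δ = 122.02°  ·
  (2,3): δ = 116.85°  ·
  (2,4): δ = 31.69°  ✓
  (2,5): δ = 47.34°  ✓
  (2,6): δ = 90.75°  ·
  (3,4): δ = 94.84°  ·
  (3,5): δ = 15.81°  ✓
  (3,6): δ = 27.60°  ✓
  (4,5): δ = 100.97°  ·
  (4,6): δ = 57.56°  ✓
  (5,6): δ = 136.59°  ·
antipodal pairs: 8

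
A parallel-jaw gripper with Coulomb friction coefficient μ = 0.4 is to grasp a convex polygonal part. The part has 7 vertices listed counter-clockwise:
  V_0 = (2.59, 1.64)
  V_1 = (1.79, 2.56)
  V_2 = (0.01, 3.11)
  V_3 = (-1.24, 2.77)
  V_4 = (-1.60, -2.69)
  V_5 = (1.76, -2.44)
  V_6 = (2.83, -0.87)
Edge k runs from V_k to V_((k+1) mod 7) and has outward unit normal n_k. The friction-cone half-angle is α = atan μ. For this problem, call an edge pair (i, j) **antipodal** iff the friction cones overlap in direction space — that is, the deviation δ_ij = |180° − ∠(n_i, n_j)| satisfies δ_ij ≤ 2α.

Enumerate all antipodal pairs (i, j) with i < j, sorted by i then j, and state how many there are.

α = atan 0.4 = 21.80°;  2α = 43.60°
n_0 = (+0.7546, +0.6562)
n_1 = (+0.2952, +0.9554)
n_2 = (-0.2625, +0.9649)
n_3 = (-0.9978, +0.0658)
n_4 = (+0.0742, -0.9972)
n_5 = (+0.8263, -0.5632)
n_6 = (+0.9955, +0.0952)
  (0,1): δ = 148.18°  ·
  (0,2): δ = 115.79°  ·
  (0,3): δ = 44.78°  ·
  (0,4): δ = 53.25°  ·
  (0,5): δ = 104.72°  ·
  (0,6): δ = 144.45°  ·
  (1,2): δ = 147.61°  ·
  (1,3): δ = 76.60°  ·
  (1,4): δ = 21.43°  ✓
  (1,5): δ = 72.90°  ·
  (1,6): δ = 112.63°  ·
  (2,3): δ = 108.99°  ·
  (2,4): δ = 10.96°  ✓
  (2,5): δ = 40.51°  ✓
  (2,6): δ = 80.25°  ·
  (3,4): δ = 81.97°  ·
  (3,5): δ = 30.50°  ✓
  (3,6): δ = 9.23°  ✓
  (4,5): δ = 128.53°  ·
  (4,6): δ = 88.79°  ·
  (5,6): δ = 140.26°  ·
antipodal pairs: 5

count = 5; pairs: (1,4), (2,4), (2,5), (3,5), (3,6)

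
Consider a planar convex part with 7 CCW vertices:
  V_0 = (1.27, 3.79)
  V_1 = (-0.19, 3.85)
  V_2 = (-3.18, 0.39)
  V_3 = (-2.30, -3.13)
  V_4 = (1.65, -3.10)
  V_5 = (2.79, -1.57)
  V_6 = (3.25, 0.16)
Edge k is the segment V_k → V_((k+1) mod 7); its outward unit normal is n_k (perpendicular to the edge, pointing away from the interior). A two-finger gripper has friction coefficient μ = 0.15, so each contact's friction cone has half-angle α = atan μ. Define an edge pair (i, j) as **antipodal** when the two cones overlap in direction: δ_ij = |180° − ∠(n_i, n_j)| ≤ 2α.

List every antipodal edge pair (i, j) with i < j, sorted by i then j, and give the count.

α = atan 0.15 = 8.53°;  2α = 17.06°
n_0 = (+0.0411, +0.9992)
n_1 = (-0.7566, +0.6538)
n_2 = (-0.9701, -0.2425)
n_3 = (+0.0076, -1.0000)
n_4 = (+0.8019, -0.5975)
n_5 = (+0.9664, -0.2570)
n_6 = (+0.8779, +0.4789)
  (0,1): δ = 128.48°  ·
  (0,2): δ = 73.61°  ·
  (0,3): δ = 2.79°  ✓
  (0,4): δ = 55.66°  ·
  (0,5): δ = 77.46°  ·
  (0,6): δ = 120.96°  ·
  (1,2): δ = 125.13°  ·
  (1,3): δ = 48.73°  ·
  (1,4): δ = 4.14°  ✓
  (1,5): δ = 25.94°  ·
  (1,6): δ = 69.44°  ·
  (2,3): δ = 103.60°  ·
  (2,4): δ = 50.73°  ·
  (2,5): δ = 28.93°  ·
  (2,6): δ = 14.57°  ✓
  (3,4): δ = 127.12°  ·
  (3,5): δ = 105.33°  ·
  (3,6): δ = 61.82°  ·
  (4,5): δ = 158.20°  ·
  (4,6): δ = 114.70°  ·
  (5,6): δ = 136.50°  ·
antipodal pairs: 3

count = 3; pairs: (0,3), (1,4), (2,6)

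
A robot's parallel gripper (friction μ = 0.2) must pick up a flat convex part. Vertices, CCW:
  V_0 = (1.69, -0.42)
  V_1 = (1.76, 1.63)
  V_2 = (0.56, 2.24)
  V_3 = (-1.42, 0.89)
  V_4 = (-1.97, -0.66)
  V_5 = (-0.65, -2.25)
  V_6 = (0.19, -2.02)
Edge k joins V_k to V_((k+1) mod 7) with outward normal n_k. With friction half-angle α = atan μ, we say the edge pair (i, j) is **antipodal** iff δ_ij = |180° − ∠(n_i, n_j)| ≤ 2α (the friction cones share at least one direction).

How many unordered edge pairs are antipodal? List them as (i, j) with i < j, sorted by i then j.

count = 3; pairs: (0,3), (2,5), (2,6)

α = atan 0.2 = 11.31°;  2α = 22.62°
n_0 = (+0.9994, -0.0341)
n_1 = (+0.4531, +0.8914)
n_2 = (-0.5633, +0.8262)
n_3 = (-0.9424, +0.3344)
n_4 = (-0.7694, -0.6388)
n_5 = (+0.2641, -0.9645)
n_6 = (+0.7295, -0.6839)
  (0,1): δ = 114.99°  ·
  (0,2): δ = 53.76°  ·
  (0,3): δ = 17.58°  ✓
  (0,4): δ = 41.65°  ·
  (0,5): δ = 107.27°  ·
  (0,6): δ = 138.80°  ·
  (1,2): δ = 118.77°  ·
  (1,3): δ = 82.59°  ·
  (1,4): δ = 23.36°  ·
  (1,5): δ = 42.26°  ·
  (1,6): δ = 73.79°  ·
  (2,3): δ = 143.82°  ·
  (2,4): δ = 84.59°  ·
  (2,5): δ = 18.97°  ✓
  (2,6): δ = 12.56°  ✓
  (3,4): δ = 120.76°  ·
  (3,5): δ = 55.15°  ·
  (3,6): δ = 23.62°  ·
  (4,5): δ = 114.39°  ·
  (4,6): δ = 82.85°  ·
  (5,6): δ = 148.47°  ·
antipodal pairs: 3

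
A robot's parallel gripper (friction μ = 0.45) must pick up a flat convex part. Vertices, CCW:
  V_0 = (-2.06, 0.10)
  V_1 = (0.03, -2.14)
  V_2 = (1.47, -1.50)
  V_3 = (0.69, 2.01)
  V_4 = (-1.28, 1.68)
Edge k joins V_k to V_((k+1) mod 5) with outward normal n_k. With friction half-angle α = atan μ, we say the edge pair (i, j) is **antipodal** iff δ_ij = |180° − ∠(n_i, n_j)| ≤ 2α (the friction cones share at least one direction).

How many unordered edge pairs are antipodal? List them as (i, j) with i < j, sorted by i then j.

α = atan 0.45 = 24.23°;  2α = 48.46°
n_0 = (-0.7312, -0.6822)
n_1 = (+0.4061, -0.9138)
n_2 = (+0.9762, +0.2169)
n_3 = (-0.1652, +0.9863)
n_4 = (-0.8967, +0.4427)
  (0,1): δ = 109.05°  ·
  (0,2): δ = 30.49°  ✓
  (0,3): δ = 56.49°  ·
  (0,4): δ = 110.71°  ·
  (1,2): δ = 101.43°  ·
  (1,3): δ = 14.45°  ✓
  (1,4): δ = 39.76°  ✓
  (2,3): δ = 93.02°  ·
  (2,4): δ = 38.80°  ✓
  (3,4): δ = 125.78°  ·
antipodal pairs: 4

count = 4; pairs: (0,2), (1,3), (1,4), (2,4)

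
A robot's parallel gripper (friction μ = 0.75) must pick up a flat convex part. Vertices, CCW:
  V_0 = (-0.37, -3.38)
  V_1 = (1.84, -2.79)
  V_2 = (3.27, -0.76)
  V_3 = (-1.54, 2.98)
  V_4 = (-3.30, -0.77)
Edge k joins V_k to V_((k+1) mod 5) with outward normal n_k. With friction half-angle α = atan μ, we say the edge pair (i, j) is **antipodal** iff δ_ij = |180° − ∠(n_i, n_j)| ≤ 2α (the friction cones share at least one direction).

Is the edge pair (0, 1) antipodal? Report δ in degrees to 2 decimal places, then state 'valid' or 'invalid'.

α = atan 0.75 = 36.87°;  2α = 73.74°
edge 0: e_0 = (+2.21, +0.59);  n_0 = (+0.2579, -0.9662)
edge 1: e_1 = (+1.43, +2.03);  n_1 = (+0.8175, -0.5759)
∠(n_0, n_1) = 39.89°
δ = |180° − 39.89°| = 140.11°
140.11° > 2α = 73.74°  →  invalid

δ = 140.11°, invalid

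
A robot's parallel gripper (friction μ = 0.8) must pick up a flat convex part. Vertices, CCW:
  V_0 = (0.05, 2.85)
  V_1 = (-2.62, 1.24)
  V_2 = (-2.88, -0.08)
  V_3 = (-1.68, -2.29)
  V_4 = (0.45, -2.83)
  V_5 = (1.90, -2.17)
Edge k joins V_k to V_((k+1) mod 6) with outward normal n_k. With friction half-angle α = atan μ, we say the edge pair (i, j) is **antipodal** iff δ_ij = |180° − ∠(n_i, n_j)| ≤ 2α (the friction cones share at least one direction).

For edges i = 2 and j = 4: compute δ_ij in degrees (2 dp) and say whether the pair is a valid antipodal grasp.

δ = 94.03°, invalid

α = atan 0.8 = 38.66°;  2α = 77.32°
edge 2: e_2 = (+1.20, -2.21);  n_2 = (-0.8788, -0.4772)
edge 4: e_4 = (+1.45, +0.66);  n_4 = (+0.4143, -0.9102)
∠(n_2, n_4) = 85.97°
δ = |180° − 85.97°| = 94.03°
94.03° > 2α = 77.32°  →  invalid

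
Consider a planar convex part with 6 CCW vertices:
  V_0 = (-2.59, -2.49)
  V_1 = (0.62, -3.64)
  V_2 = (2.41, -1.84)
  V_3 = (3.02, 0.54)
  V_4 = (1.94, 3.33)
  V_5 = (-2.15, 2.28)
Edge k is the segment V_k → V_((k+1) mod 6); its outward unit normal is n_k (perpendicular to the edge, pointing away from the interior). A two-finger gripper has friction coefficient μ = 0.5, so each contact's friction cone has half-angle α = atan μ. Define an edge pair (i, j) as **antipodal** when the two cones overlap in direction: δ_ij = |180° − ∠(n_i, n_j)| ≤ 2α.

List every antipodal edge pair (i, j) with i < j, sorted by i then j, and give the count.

count = 6; pairs: (0,3), (0,4), (1,4), (1,5), (2,5), (3,5)

α = atan 0.5 = 26.57°;  2α = 53.13°
n_0 = (-0.3373, -0.9414)
n_1 = (+0.7091, -0.7051)
n_2 = (+0.9687, -0.2483)
n_3 = (+0.9326, +0.3610)
n_4 = (-0.2487, +0.9686)
n_5 = (-0.9958, +0.0919)
  (0,1): δ = 115.13°  ·
  (0,2): δ = 84.67°  ·
  (0,3): δ = 49.13°  ✓
  (0,4): δ = 34.11°  ✓
  (0,5): δ = 104.44°  ·
  (1,2): δ = 149.54°  ·
  (1,3): δ = 114.00°  ·
  (1,4): δ = 30.76°  ✓
  (1,5): δ = 39.57°  ✓
  (2,3): δ = 144.46°  ·
  (2,4): δ = 61.23°  ·
  (2,5): δ = 9.11°  ✓
  (3,4): δ = 96.76°  ·
  (3,5): δ = 26.43°  ✓
  (4,5): δ = 109.67°  ·
antipodal pairs: 6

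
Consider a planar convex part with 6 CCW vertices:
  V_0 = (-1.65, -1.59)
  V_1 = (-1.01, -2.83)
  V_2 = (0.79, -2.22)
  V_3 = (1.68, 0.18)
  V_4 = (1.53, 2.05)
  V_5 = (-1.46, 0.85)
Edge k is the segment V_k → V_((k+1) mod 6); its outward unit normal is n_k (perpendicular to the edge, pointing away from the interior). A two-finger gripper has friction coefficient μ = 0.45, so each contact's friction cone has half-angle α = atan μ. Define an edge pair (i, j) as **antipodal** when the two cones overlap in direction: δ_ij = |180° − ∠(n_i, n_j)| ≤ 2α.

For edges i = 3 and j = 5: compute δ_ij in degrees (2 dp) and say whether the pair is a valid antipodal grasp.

δ = 9.04°, valid

α = atan 0.45 = 24.23°;  2α = 48.46°
edge 3: e_3 = (-0.15, +1.87);  n_3 = (+0.9968, +0.0800)
edge 5: e_5 = (-0.19, -2.44);  n_5 = (-0.9970, +0.0776)
∠(n_3, n_5) = 170.96°
δ = |180° − 170.96°| = 9.04°
9.04° ≤ 2α = 48.46°  →  valid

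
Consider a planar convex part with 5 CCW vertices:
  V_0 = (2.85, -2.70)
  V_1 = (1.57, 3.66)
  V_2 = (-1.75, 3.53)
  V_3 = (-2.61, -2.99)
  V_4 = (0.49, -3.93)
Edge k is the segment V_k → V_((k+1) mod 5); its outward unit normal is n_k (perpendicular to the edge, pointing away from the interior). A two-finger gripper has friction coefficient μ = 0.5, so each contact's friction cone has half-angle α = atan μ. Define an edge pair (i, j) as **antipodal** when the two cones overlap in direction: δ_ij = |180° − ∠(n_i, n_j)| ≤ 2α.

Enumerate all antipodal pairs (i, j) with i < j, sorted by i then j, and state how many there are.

α = atan 0.5 = 26.57°;  2α = 53.13°
n_0 = (+0.9803, +0.1973)
n_1 = (-0.0391, +0.9992)
n_2 = (-0.9914, +0.1308)
n_3 = (-0.2902, -0.9570)
n_4 = (+0.4622, -0.8868)
  (0,1): δ = 99.14°  ·
  (0,2): δ = 18.89°  ✓
  (0,3): δ = 61.75°  ·
  (0,4): δ = 106.15°  ·
  (1,2): δ = 99.76°  ·
  (1,3): δ = 19.11°  ✓
  (1,4): δ = 25.29°  ✓
  (2,3): δ = 99.35°  ·
  (2,4): δ = 54.96°  ·
  (3,4): δ = 135.60°  ·
antipodal pairs: 3

count = 3; pairs: (0,2), (1,3), (1,4)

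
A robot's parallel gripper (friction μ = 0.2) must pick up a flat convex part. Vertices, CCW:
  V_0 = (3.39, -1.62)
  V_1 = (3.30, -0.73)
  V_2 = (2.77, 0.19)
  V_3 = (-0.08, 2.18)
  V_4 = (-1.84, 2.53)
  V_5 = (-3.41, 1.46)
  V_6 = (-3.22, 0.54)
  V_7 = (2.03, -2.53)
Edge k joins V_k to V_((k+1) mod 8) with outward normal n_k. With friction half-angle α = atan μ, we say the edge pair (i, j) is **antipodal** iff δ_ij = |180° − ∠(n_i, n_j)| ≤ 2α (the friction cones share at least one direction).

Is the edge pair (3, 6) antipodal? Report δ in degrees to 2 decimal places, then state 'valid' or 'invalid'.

α = atan 0.2 = 11.31°;  2α = 22.62°
edge 3: e_3 = (-1.76, +0.35);  n_3 = (+0.1950, +0.9808)
edge 6: e_6 = (+5.25, -3.07);  n_6 = (-0.5048, -0.8632)
∠(n_3, n_6) = 160.93°
δ = |180° − 160.93°| = 19.07°
19.07° ≤ 2α = 22.62°  →  valid

δ = 19.07°, valid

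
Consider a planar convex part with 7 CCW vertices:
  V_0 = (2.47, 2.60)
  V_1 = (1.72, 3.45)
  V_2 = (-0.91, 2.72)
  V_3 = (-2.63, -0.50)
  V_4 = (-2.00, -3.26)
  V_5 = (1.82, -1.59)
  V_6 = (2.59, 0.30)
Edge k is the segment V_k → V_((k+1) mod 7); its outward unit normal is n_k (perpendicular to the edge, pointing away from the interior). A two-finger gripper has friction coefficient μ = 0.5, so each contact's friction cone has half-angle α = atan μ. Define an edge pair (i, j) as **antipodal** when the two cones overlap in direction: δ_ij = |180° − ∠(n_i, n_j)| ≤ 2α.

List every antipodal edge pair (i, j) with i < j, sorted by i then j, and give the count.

α = atan 0.5 = 26.57°;  2α = 53.13°
n_0 = (+0.7498, +0.6616)
n_1 = (-0.2675, +0.9636)
n_2 = (-0.8820, +0.4712)
n_3 = (-0.9749, -0.2225)
n_4 = (+0.4006, -0.9163)
n_5 = (+0.9261, -0.3773)
n_6 = (+0.9986, +0.0521)
  (0,1): δ = 115.91°  ·
  (0,2): δ = 69.53°  ·
  (0,3): δ = 28.57°  ✓
  (0,4): δ = 72.19°  ·
  (0,5): δ = 116.41°  ·
  (0,6): δ = 141.56°  ·
  (1,2): δ = 133.62°  ·
  (1,3): δ = 92.65°  ·
  (1,4): δ = 8.10°  ✓
  (1,5): δ = 52.32°  ✓
  (1,6): δ = 77.47°  ·
  (2,3): δ = 139.03°  ·
  (2,4): δ = 38.28°  ✓
  (2,5): δ = 5.94°  ✓
  (2,6): δ = 31.10°  ✓
  (3,4): δ = 79.24°  ·
  (3,5): δ = 35.02°  ✓
  (3,6): δ = 9.87°  ✓
  (4,5): δ = 135.78°  ·
  (4,6): δ = 110.63°  ·
  (5,6): δ = 154.85°  ·
antipodal pairs: 8

count = 8; pairs: (0,3), (1,4), (1,5), (2,4), (2,5), (2,6), (3,5), (3,6)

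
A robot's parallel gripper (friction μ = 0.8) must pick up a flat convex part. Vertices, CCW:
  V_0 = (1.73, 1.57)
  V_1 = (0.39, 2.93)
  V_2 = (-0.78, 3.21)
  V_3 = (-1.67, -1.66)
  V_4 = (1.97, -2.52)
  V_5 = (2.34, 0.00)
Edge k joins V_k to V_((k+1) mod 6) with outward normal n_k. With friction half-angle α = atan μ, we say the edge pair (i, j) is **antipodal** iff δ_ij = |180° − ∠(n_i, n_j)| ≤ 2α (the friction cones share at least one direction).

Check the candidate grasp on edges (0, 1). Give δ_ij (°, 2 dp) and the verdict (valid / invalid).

δ = 148.03°, invalid

α = atan 0.8 = 38.66°;  2α = 77.32°
edge 0: e_0 = (-1.34, +1.36);  n_0 = (+0.7123, +0.7018)
edge 1: e_1 = (-1.17, +0.28);  n_1 = (+0.2327, +0.9725)
∠(n_0, n_1) = 31.97°
δ = |180° − 31.97°| = 148.03°
148.03° > 2α = 77.32°  →  invalid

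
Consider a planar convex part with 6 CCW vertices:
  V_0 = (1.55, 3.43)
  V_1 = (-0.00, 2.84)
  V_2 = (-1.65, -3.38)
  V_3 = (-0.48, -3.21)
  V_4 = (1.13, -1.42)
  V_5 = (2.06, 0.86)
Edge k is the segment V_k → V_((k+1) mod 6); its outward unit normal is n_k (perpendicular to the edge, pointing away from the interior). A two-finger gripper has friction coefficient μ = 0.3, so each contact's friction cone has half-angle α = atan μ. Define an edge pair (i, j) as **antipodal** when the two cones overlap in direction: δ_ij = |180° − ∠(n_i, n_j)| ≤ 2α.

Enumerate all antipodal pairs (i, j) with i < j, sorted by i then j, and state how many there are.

count = 5; pairs: (0,2), (0,3), (1,3), (1,4), (1,5)

α = atan 0.3 = 16.70°;  2α = 33.40°
n_0 = (-0.3557, +0.9346)
n_1 = (-0.9666, +0.2564)
n_2 = (+0.1438, -0.9896)
n_3 = (+0.7435, -0.6687)
n_4 = (+0.9259, -0.3777)
n_5 = (+0.9809, +0.1946)
  (0,1): δ = 125.70°  ·
  (0,2): δ = 12.57°  ✓
  (0,3): δ = 27.19°  ✓
  (0,4): δ = 46.97°  ·
  (0,5): δ = 80.39°  ·
  (1,2): δ = 66.88°  ·
  (1,3): δ = 27.11°  ✓
  (1,4): δ = 7.33°  ✓
  (1,5): δ = 26.08°  ✓
  (2,3): δ = 140.24°  ·
  (2,4): δ = 120.46°  ·
  (2,5): δ = 87.04°  ·
  (3,4): δ = 160.22°  ·
  (3,5): δ = 126.81°  ·
  (4,5): δ = 146.59°  ·
antipodal pairs: 5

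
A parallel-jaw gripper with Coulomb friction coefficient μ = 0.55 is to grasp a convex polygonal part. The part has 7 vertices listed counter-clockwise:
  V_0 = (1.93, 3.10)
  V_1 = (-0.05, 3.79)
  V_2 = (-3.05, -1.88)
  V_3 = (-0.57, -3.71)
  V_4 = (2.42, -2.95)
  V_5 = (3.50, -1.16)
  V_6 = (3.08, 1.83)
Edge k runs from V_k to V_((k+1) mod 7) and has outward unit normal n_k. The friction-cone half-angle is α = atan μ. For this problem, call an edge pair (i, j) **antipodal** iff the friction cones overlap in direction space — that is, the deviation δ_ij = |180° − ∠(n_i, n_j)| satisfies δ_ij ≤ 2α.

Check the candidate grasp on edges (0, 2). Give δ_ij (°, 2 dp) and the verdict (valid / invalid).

δ = 17.21°, valid

α = atan 0.55 = 28.81°;  2α = 57.62°
edge 0: e_0 = (-1.98, +0.69);  n_0 = (+0.3291, +0.9443)
edge 2: e_2 = (+2.48, -1.83);  n_2 = (-0.5938, -0.8046)
∠(n_0, n_2) = 162.79°
δ = |180° − 162.79°| = 17.21°
17.21° ≤ 2α = 57.62°  →  valid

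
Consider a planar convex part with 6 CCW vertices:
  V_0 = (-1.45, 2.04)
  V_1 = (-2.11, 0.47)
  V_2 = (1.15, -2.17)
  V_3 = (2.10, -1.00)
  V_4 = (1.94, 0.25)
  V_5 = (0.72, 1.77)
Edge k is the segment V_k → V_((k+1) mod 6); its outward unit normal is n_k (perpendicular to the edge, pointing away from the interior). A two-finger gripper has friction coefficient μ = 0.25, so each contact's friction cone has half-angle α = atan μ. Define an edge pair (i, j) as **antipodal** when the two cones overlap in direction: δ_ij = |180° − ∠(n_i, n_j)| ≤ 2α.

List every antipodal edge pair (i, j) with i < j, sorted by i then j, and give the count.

α = atan 0.25 = 14.04°;  2α = 28.07°
n_0 = (-0.9219, +0.3875)
n_1 = (-0.6293, -0.7771)
n_2 = (+0.7763, -0.6303)
n_3 = (+0.9919, +0.1270)
n_4 = (+0.7799, +0.6259)
n_5 = (+0.1235, +0.9923)
  (0,1): δ = 106.20°  ·
  (0,2): δ = 16.27°  ✓
  (0,3): δ = 30.10°  ·
  (0,4): δ = 61.55°  ·
  (0,5): δ = 105.71°  ·
  (1,2): δ = 90.07°  ·
  (1,3): δ = 43.70°  ·
  (1,4): δ = 12.25°  ✓
  (1,5): δ = 31.91°  ·
  (2,3): δ = 133.63°  ·
  (2,4): δ = 102.17°  ·
  (2,5): δ = 58.02°  ·
  (3,4): δ = 148.54°  ·
  (3,5): δ = 104.39°  ·
  (4,5): δ = 135.84°  ·
antipodal pairs: 2

count = 2; pairs: (0,2), (1,4)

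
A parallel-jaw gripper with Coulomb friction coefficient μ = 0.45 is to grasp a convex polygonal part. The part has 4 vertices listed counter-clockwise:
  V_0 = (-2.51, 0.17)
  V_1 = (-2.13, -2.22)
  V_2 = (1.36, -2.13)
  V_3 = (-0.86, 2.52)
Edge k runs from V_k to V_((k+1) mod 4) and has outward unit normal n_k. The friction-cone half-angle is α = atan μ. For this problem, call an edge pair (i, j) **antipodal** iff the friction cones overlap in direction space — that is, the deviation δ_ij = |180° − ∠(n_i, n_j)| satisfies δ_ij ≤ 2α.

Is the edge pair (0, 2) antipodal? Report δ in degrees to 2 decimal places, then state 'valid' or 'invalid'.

δ = 16.49°, valid

α = atan 0.45 = 24.23°;  2α = 48.46°
edge 0: e_0 = (+0.38, -2.39);  n_0 = (-0.9876, -0.1570)
edge 2: e_2 = (-2.22, +4.65);  n_2 = (+0.9024, +0.4308)
∠(n_0, n_2) = 163.51°
δ = |180° − 163.51°| = 16.49°
16.49° ≤ 2α = 48.46°  →  valid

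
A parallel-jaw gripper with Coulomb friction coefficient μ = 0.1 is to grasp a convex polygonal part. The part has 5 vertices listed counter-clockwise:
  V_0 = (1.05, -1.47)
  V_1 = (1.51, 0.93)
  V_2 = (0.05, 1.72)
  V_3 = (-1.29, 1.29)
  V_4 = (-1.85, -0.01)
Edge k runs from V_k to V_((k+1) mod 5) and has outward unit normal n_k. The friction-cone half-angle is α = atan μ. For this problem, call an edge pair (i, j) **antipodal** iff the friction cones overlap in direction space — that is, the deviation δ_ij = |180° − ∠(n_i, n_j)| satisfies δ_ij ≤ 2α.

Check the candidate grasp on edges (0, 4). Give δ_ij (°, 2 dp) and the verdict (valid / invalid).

δ = 74.13°, invalid

α = atan 0.1 = 5.71°;  2α = 11.42°
edge 0: e_0 = (+0.46, +2.40);  n_0 = (+0.9821, -0.1882)
edge 4: e_4 = (+2.90, -1.46);  n_4 = (-0.4497, -0.8932)
∠(n_0, n_4) = 105.87°
δ = |180° − 105.87°| = 74.13°
74.13° > 2α = 11.42°  →  invalid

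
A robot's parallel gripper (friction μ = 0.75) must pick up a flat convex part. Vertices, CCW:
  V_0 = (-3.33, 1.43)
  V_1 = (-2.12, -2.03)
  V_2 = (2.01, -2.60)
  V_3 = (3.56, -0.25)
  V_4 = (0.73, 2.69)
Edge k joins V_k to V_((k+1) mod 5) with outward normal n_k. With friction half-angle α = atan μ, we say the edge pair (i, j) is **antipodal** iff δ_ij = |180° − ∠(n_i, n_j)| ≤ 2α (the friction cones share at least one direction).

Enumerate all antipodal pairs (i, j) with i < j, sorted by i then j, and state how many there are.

count = 5; pairs: (0,2), (0,3), (1,3), (1,4), (2,4)

α = atan 0.75 = 36.87°;  2α = 73.74°
n_0 = (-0.9439, -0.3301)
n_1 = (-0.1367, -0.9906)
n_2 = (+0.8348, -0.5506)
n_3 = (+0.7205, +0.6935)
n_4 = (-0.2964, +0.9551)
  (0,1): δ = 117.13°  ·
  (0,2): δ = 52.68°  ✓
  (0,3): δ = 24.63°  ✓
  (0,4): δ = 87.97°  ·
  (1,2): δ = 115.55°  ·
  (1,3): δ = 38.23°  ✓
  (1,4): δ = 25.10°  ✓
  (2,3): δ = 102.68°  ·
  (2,4): δ = 39.35°  ✓
  (3,4): δ = 116.67°  ·
antipodal pairs: 5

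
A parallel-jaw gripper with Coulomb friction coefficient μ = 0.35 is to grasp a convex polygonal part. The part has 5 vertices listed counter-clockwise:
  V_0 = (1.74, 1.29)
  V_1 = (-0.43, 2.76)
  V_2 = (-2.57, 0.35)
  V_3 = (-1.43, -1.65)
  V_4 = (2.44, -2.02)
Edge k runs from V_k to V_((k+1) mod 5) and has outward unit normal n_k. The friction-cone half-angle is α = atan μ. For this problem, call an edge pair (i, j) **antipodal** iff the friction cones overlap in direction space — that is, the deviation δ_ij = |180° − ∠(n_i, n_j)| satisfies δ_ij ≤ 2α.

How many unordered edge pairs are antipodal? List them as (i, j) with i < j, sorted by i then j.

α = atan 0.35 = 19.29°;  2α = 38.58°
n_0 = (+0.5608, +0.8279)
n_1 = (-0.7478, +0.6640)
n_2 = (-0.8688, -0.4952)
n_3 = (-0.0952, -0.9955)
n_4 = (+0.9784, +0.2069)
  (0,1): δ = 97.49°  ·
  (0,2): δ = 26.20°  ✓
  (0,3): δ = 28.65°  ✓
  (0,4): δ = 136.06°  ·
  (1,2): δ = 108.71°  ·
  (1,3): δ = 53.86°  ·
  (1,4): δ = 53.55°  ·
  (2,3): δ = 125.14°  ·
  (2,4): δ = 17.74°  ✓
  (3,4): δ = 72.60°  ·
antipodal pairs: 3

count = 3; pairs: (0,2), (0,3), (2,4)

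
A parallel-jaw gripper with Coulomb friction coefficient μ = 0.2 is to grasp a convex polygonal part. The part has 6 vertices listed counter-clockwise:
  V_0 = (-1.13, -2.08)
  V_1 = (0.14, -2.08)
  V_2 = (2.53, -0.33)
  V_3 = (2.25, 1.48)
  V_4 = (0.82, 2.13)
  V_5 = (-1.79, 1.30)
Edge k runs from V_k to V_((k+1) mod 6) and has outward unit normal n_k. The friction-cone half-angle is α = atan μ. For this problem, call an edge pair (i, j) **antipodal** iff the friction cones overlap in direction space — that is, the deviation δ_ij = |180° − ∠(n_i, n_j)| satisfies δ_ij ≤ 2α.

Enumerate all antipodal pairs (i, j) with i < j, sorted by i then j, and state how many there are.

count = 3; pairs: (0,4), (1,4), (2,5)

α = atan 0.2 = 11.31°;  2α = 22.62°
n_0 = (+0.0000, -1.0000)
n_1 = (+0.5908, -0.8068)
n_2 = (+0.9882, +0.1529)
n_3 = (+0.4138, +0.9104)
n_4 = (-0.3031, +0.9530)
n_5 = (-0.9815, -0.1916)
  (0,1): δ = 143.79°  ·
  (0,2): δ = 81.21°  ·
  (0,3): δ = 24.44°  ·
  (0,4): δ = 17.64°  ✓
  (0,5): δ = 101.05°  ·
  (1,2): δ = 117.42°  ·
  (1,3): δ = 60.66°  ·
  (1,4): δ = 18.57°  ✓
  (1,5): δ = 64.84°  ·
  (2,3): δ = 123.24°  ·
  (2,4): δ = 81.15°  ·
  (2,5): δ = 2.26°  ✓
  (3,4): δ = 137.91°  ·
  (3,5): δ = 54.51°  ·
  (4,5): δ = 96.59°  ·
antipodal pairs: 3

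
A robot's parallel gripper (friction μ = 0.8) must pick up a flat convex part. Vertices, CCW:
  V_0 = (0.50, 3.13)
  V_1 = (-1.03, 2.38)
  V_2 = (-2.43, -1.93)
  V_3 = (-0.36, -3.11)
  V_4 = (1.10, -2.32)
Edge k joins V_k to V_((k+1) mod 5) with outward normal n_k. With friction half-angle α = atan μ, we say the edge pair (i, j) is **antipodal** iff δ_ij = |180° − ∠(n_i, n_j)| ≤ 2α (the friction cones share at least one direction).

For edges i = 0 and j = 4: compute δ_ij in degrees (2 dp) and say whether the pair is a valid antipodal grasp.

δ = 70.17°, valid

α = atan 0.8 = 38.66°;  2α = 77.32°
edge 0: e_0 = (-1.53, -0.75);  n_0 = (-0.4402, +0.8979)
edge 4: e_4 = (-0.60, +5.45);  n_4 = (+0.9940, +0.1094)
∠(n_0, n_4) = 109.83°
δ = |180° − 109.83°| = 70.17°
70.17° ≤ 2α = 77.32°  →  valid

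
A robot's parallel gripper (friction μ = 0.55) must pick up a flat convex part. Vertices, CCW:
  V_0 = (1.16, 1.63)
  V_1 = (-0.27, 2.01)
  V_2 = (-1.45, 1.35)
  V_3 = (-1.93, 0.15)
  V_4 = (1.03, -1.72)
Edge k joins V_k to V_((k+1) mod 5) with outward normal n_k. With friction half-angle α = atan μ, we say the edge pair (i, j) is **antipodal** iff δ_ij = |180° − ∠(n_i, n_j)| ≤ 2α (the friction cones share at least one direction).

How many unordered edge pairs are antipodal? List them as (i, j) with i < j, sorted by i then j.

count = 2; pairs: (0,3), (2,4)

α = atan 0.55 = 28.81°;  2α = 57.62°
n_0 = (+0.2568, +0.9665)
n_1 = (-0.4882, +0.8728)
n_2 = (-0.9285, +0.3714)
n_3 = (-0.5341, -0.8454)
n_4 = (+0.9992, -0.0388)
  (0,1): δ = 135.90°  ·
  (0,2): δ = 96.92°  ·
  (0,3): δ = 17.40°  ✓
  (0,4): δ = 102.66°  ·
  (1,2): δ = 141.02°  ·
  (1,3): δ = 61.50°  ·
  (1,4): δ = 58.56°  ·
  (2,3): δ = 100.48°  ·
  (2,4): δ = 19.58°  ✓
  (3,4): δ = 59.94°  ·
antipodal pairs: 2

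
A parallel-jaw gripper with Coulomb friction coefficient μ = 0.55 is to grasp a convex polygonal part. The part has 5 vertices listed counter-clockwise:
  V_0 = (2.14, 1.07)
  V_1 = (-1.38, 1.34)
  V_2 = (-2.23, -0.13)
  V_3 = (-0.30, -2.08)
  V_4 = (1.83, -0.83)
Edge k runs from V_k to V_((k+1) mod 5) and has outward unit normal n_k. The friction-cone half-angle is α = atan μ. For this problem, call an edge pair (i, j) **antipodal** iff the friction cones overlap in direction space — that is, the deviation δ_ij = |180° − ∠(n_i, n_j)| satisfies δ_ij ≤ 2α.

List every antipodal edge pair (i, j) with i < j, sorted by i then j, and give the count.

α = atan 0.55 = 28.81°;  2α = 57.62°
n_0 = (+0.0765, +0.9971)
n_1 = (-0.8657, +0.5006)
n_2 = (-0.7107, -0.7035)
n_3 = (+0.5061, -0.8625)
n_4 = (+0.9869, -0.1610)
  (0,1): δ = 115.65°  ·
  (0,2): δ = 40.91°  ✓
  (0,3): δ = 34.79°  ✓
  (0,4): δ = 85.12°  ·
  (1,2): δ = 105.26°  ·
  (1,3): δ = 29.56°  ✓
  (1,4): δ = 20.77°  ✓
  (2,3): δ = 104.30°  ·
  (2,4): δ = 53.97°  ✓
  (3,4): δ = 129.67°  ·
antipodal pairs: 5

count = 5; pairs: (0,2), (0,3), (1,3), (1,4), (2,4)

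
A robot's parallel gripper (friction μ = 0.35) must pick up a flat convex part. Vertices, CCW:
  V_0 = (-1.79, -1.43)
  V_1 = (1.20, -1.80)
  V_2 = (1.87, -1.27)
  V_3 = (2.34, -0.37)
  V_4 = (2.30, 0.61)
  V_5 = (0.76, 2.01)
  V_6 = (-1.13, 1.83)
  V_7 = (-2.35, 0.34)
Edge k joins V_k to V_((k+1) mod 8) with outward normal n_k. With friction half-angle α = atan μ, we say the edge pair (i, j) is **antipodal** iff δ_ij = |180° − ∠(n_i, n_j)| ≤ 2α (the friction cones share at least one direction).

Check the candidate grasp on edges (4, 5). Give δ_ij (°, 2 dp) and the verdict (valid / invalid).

δ = 132.29°, invalid

α = atan 0.35 = 19.29°;  2α = 38.58°
edge 4: e_4 = (-1.54, +1.40);  n_4 = (+0.6727, +0.7399)
edge 5: e_5 = (-1.89, -0.18);  n_5 = (-0.0948, +0.9955)
∠(n_4, n_5) = 47.71°
δ = |180° − 47.71°| = 132.29°
132.29° > 2α = 38.58°  →  invalid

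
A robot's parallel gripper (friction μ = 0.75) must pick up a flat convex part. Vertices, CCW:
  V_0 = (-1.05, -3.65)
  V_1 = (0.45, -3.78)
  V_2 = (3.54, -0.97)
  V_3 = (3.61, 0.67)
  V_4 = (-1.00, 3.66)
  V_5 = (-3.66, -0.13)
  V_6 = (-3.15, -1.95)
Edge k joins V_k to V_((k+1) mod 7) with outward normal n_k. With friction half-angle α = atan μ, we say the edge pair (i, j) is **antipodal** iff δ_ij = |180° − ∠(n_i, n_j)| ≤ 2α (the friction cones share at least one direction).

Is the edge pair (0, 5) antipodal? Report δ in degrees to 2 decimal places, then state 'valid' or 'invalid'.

α = atan 0.75 = 36.87°;  2α = 73.74°
edge 0: e_0 = (+1.50, -0.13);  n_0 = (-0.0863, -0.9963)
edge 5: e_5 = (+0.51, -1.82);  n_5 = (-0.9629, -0.2698)
∠(n_0, n_5) = 69.39°
δ = |180° − 69.39°| = 110.61°
110.61° > 2α = 73.74°  →  invalid

δ = 110.61°, invalid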